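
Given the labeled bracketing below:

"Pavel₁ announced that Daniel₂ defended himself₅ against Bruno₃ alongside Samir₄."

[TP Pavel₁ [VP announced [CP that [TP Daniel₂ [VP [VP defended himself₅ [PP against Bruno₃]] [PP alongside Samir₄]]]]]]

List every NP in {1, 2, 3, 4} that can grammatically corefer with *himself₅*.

{2}

*himself* is an anaphor, so Principle A applies: it must be bound in its binding domain.
Binding domain of *himself₅*: the embedded TP, whose subject is Daniel₂.
*Pavel₁* c-commands the anaphor but is outside its binding domain → cannot satisfy Principle A.
*Daniel₂* c-commands the anaphor within its binding domain → licit binder.
*Bruno₃* does not c-command the anaphor → cannot bind it.
*Samir₄* does not c-command the anaphor → cannot bind it.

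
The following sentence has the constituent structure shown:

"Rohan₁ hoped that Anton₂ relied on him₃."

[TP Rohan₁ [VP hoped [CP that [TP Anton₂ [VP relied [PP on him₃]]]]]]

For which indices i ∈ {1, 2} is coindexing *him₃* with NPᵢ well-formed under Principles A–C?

{1}

*him* is a pronoun, so Principle B applies: it must be free in its binding domain.
Binding domain of *him₃*: the embedded TP, whose subject is Anton₂.
*Rohan₁* c-commands the pronoun but from outside its binding domain, and is not c-commanded by it → coindexation permitted.
*Anton₂* c-commands the pronoun within its binding domain → coindexation would violate Principle B.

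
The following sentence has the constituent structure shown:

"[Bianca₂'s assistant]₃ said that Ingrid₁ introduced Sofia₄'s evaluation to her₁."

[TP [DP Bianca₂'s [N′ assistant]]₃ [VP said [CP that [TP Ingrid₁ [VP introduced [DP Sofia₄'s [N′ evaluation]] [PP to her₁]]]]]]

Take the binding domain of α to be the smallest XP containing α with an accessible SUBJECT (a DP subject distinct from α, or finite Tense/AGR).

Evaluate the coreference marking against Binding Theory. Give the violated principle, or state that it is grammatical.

Principle B

The two coindexed NPs are *Ingrid₁* and *her₁*.
*her₁* is a pronoun. Its binding domain is the embedded TP, whose subject is Ingrid₁.
*Ingrid₁* c-commands it within that domain and carries the same index.
The pronoun is locally bound → Principle B violation.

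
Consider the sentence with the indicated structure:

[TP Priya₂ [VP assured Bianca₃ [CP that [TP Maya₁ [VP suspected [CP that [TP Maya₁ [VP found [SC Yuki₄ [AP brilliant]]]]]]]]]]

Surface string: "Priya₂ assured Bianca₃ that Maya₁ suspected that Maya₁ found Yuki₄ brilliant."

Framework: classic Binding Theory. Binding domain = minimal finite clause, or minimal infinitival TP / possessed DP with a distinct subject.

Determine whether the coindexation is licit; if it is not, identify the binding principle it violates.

The two coindexed NPs are *Maya₁* (the higher occurrence) and *Maya₁* (the lower occurrence).
*Maya₁* (the lower occurrence) is an R-expression. Principle C requires it to be free everywhere.
*Maya₁* (the higher occurrence) c-commands it and carries the same index.
The R-expression is bound → Principle C violation.

Principle C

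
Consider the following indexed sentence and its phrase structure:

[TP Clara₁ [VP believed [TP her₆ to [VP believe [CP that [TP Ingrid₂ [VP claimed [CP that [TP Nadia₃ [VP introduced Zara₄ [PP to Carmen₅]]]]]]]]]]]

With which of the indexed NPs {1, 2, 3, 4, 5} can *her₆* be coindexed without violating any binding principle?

*her* is a pronoun, so Principle B applies: it must be free in its binding domain.
Binding domain of *her₆*: the matrix TP, whose subject is Clara₁.
*Clara₁* c-commands the pronoun within its binding domain → coindexation would violate Principle B.
*Ingrid₂*: the pronoun c-commands this R-expression → coindexation would violate Principle C on *Ingrid₂*.
*Nadia₃*: the pronoun c-commands this R-expression → coindexation would violate Principle C on *Nadia₃*.
*Zara₄*: the pronoun c-commands this R-expression → coindexation would violate Principle C on *Zara₄*.
*Carmen₅*: the pronoun c-commands this R-expression → coindexation would violate Principle C on *Carmen₅*.

none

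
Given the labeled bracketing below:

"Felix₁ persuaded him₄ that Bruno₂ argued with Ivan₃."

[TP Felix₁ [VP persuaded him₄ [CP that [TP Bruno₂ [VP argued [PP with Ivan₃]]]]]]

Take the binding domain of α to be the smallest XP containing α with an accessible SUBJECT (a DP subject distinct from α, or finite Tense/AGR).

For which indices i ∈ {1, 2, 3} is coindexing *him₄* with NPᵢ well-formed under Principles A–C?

*him* is a pronoun, so Principle B applies: it must be free in its binding domain.
Binding domain of *him₄*: the matrix TP, whose subject is Felix₁.
*Felix₁* c-commands the pronoun within its binding domain → coindexation would violate Principle B.
*Bruno₂*: the pronoun c-commands this R-expression → coindexation would violate Principle C on *Bruno₂*.
*Ivan₃*: the pronoun c-commands this R-expression → coindexation would violate Principle C on *Ivan₃*.

none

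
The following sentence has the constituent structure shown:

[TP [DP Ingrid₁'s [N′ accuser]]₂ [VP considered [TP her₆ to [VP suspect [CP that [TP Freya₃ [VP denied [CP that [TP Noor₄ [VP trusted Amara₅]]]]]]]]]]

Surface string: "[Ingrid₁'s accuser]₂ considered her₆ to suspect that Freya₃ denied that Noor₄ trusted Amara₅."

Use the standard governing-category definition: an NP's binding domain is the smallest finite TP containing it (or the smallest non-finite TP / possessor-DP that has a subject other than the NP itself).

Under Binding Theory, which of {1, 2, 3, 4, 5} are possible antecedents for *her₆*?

{1}

*her* is a pronoun, so Principle B applies: it must be free in its binding domain.
Binding domain of *her₆*: the matrix TP, whose subject is [Ingrid₁'s accuser]₂.
*Ingrid₁* and the pronoun do not c-command one another → neither Principle B nor Principle C is at stake; coindexation permitted.
*[Ingrid₁'s accuser]₂* c-commands the pronoun within its binding domain → coindexation would violate Principle B.
*Freya₃*: the pronoun c-commands this R-expression → coindexation would violate Principle C on *Freya₃*.
*Noor₄*: the pronoun c-commands this R-expression → coindexation would violate Principle C on *Noor₄*.
*Amara₅*: the pronoun c-commands this R-expression → coindexation would violate Principle C on *Amara₅*.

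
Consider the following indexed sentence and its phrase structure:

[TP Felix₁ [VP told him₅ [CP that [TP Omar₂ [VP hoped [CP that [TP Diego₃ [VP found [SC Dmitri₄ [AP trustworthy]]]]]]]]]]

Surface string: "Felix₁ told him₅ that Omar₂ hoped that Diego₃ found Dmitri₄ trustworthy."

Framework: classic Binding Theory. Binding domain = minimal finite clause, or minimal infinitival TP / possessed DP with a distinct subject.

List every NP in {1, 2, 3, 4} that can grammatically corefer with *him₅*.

none

*him* is a pronoun, so Principle B applies: it must be free in its binding domain.
Binding domain of *him₅*: the matrix TP, whose subject is Felix₁.
*Felix₁* c-commands the pronoun within its binding domain → coindexation would violate Principle B.
*Omar₂*: the pronoun c-commands this R-expression → coindexation would violate Principle C on *Omar₂*.
*Diego₃*: the pronoun c-commands this R-expression → coindexation would violate Principle C on *Diego₃*.
*Dmitri₄*: the pronoun c-commands this R-expression → coindexation would violate Principle C on *Dmitri₄*.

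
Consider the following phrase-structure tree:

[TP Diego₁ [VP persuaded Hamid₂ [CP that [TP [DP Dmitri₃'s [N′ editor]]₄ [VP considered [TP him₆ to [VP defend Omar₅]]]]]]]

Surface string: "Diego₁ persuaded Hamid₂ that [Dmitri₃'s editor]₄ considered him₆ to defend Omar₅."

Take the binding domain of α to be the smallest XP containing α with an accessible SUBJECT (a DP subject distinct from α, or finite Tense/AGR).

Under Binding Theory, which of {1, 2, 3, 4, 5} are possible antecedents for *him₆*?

*him* is a pronoun, so Principle B applies: it must be free in its binding domain.
Binding domain of *him₆*: the embedded TP, whose subject is [Dmitri₃'s editor]₄.
*Diego₁* c-commands the pronoun but from outside its binding domain, and is not c-commanded by it → coindexation permitted.
*Hamid₂* c-commands the pronoun but from outside its binding domain, and is not c-commanded by it → coindexation permitted.
*Dmitri₃* and the pronoun do not c-command one another → neither Principle B nor Principle C is at stake; coindexation permitted.
*[Dmitri₃'s editor]₄* c-commands the pronoun within its binding domain → coindexation would violate Principle B.
*Omar₅*: the pronoun c-commands this R-expression → coindexation would violate Principle C on *Omar₅*.

{1, 2, 3}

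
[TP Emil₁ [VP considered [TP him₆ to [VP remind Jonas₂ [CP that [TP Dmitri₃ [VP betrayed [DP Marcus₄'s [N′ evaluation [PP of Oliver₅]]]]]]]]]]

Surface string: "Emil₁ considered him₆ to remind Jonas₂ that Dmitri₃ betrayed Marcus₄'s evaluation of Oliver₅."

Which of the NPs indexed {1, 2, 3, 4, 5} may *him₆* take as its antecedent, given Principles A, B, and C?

*him* is a pronoun, so Principle B applies: it must be free in its binding domain.
Binding domain of *him₆*: the matrix TP, whose subject is Emil₁.
*Emil₁* c-commands the pronoun within its binding domain → coindexation would violate Principle B.
*Jonas₂*: the pronoun c-commands this R-expression → coindexation would violate Principle C on *Jonas₂*.
*Dmitri₃*: the pronoun c-commands this R-expression → coindexation would violate Principle C on *Dmitri₃*.
*Marcus₄*: the pronoun c-commands this R-expression → coindexation would violate Principle C on *Marcus₄*.
*Oliver₅*: the pronoun c-commands this R-expression → coindexation would violate Principle C on *Oliver₅*.

none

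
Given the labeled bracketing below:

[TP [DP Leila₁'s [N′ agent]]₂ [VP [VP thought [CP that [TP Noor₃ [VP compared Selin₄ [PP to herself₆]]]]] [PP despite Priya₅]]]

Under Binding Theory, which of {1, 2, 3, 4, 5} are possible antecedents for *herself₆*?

{3, 4}

*herself* is an anaphor, so Principle A applies: it must be bound in its binding domain.
Binding domain of *herself₆*: the embedded TP, whose subject is Noor₃.
*Leila₁* does not c-command the anaphor → cannot bind it.
*[Leila₁'s agent]₂* c-commands the anaphor but is outside its binding domain → cannot satisfy Principle A.
*Noor₃* c-commands the anaphor within its binding domain → licit binder.
*Selin₄* c-commands the anaphor within its binding domain → licit binder.
*Priya₅* does not c-command the anaphor → cannot bind it.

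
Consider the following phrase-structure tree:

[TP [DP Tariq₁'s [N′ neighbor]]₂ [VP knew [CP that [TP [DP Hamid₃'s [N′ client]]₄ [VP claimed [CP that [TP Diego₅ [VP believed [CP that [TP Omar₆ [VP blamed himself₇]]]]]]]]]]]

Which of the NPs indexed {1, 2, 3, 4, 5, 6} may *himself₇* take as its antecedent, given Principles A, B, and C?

{6}

*himself* is an anaphor, so Principle A applies: it must be bound in its binding domain.
Binding domain of *himself₇*: the embedded TP, whose subject is Omar₆.
*Tariq₁* does not c-command the anaphor → cannot bind it.
*[Tariq₁'s neighbor]₂* c-commands the anaphor but is outside its binding domain → cannot satisfy Principle A.
*Hamid₃* does not c-command the anaphor → cannot bind it.
*[Hamid₃'s client]₄* c-commands the anaphor but is outside its binding domain → cannot satisfy Principle A.
*Diego₅* c-commands the anaphor but is outside its binding domain → cannot satisfy Principle A.
*Omar₆* c-commands the anaphor within its binding domain → licit binder.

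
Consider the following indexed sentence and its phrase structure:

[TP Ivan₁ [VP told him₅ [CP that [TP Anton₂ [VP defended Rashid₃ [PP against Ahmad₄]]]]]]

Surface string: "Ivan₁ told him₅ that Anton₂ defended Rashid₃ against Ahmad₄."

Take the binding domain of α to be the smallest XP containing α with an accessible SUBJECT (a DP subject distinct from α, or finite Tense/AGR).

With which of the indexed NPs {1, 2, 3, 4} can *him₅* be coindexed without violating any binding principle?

*him* is a pronoun, so Principle B applies: it must be free in its binding domain.
Binding domain of *him₅*: the matrix TP, whose subject is Ivan₁.
*Ivan₁* c-commands the pronoun within its binding domain → coindexation would violate Principle B.
*Anton₂*: the pronoun c-commands this R-expression → coindexation would violate Principle C on *Anton₂*.
*Rashid₃*: the pronoun c-commands this R-expression → coindexation would violate Principle C on *Rashid₃*.
*Ahmad₄*: the pronoun c-commands this R-expression → coindexation would violate Principle C on *Ahmad₄*.

none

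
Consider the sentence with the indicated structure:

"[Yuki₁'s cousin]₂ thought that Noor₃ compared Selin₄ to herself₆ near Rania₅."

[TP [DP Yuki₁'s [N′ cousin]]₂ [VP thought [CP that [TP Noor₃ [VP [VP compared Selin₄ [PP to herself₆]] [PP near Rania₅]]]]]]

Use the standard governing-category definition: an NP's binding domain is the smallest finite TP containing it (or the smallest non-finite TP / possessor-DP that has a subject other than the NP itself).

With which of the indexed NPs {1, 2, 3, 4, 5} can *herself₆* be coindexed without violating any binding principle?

{3, 4}

*herself* is an anaphor, so Principle A applies: it must be bound in its binding domain.
Binding domain of *herself₆*: the embedded TP, whose subject is Noor₃.
*Yuki₁* does not c-command the anaphor → cannot bind it.
*[Yuki₁'s cousin]₂* c-commands the anaphor but is outside its binding domain → cannot satisfy Principle A.
*Noor₃* c-commands the anaphor within its binding domain → licit binder.
*Selin₄* c-commands the anaphor within its binding domain → licit binder.
*Rania₅* does not c-command the anaphor → cannot bind it.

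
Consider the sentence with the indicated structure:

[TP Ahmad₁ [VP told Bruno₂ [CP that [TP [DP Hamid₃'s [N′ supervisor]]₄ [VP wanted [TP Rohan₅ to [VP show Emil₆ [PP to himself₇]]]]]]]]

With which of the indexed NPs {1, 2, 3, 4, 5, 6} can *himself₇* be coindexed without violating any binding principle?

*himself* is an anaphor, so Principle A applies: it must be bound in its binding domain.
Binding domain of *himself₇*: the embedded TP, whose subject is Rohan₅.
*Ahmad₁* c-commands the anaphor but is outside its binding domain → cannot satisfy Principle A.
*Bruno₂* c-commands the anaphor but is outside its binding domain → cannot satisfy Principle A.
*Hamid₃* does not c-command the anaphor → cannot bind it.
*[Hamid₃'s supervisor]₄* c-commands the anaphor but is outside its binding domain → cannot satisfy Principle A.
*Rohan₅* c-commands the anaphor within its binding domain → licit binder.
*Emil₆* c-commands the anaphor within its binding domain → licit binder.

{5, 6}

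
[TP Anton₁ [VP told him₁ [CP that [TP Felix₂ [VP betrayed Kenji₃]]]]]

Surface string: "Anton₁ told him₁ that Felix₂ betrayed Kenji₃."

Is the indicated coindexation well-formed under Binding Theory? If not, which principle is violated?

Principle B

The two coindexed NPs are *Anton₁* and *him₁*.
*him₁* is a pronoun. Its binding domain is the matrix TP, whose subject is Anton₁.
*Anton₁* c-commands it within that domain and carries the same index.
The pronoun is locally bound → Principle B violation.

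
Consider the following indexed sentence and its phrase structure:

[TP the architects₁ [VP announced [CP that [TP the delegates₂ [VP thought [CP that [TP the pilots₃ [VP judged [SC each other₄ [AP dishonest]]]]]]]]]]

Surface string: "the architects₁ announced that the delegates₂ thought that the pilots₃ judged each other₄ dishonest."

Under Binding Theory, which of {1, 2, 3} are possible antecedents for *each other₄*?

*each other* is an anaphor, so Principle A applies: it must be bound in its binding domain.
Binding domain of *each other₄*: the embedded TP, whose subject is the pilots₃.
*the architects₁* c-commands the anaphor but is outside its binding domain → cannot satisfy Principle A.
*the delegates₂* c-commands the anaphor but is outside its binding domain → cannot satisfy Principle A.
*the pilots₃* c-commands the anaphor within its binding domain → licit binder.

{3}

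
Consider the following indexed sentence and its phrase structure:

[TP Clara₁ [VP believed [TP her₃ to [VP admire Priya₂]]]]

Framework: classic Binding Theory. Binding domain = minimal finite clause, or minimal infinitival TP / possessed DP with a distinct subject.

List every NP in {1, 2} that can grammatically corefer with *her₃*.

none

*her* is a pronoun, so Principle B applies: it must be free in its binding domain.
Binding domain of *her₃*: the matrix TP, whose subject is Clara₁.
*Clara₁* c-commands the pronoun within its binding domain → coindexation would violate Principle B.
*Priya₂*: the pronoun c-commands this R-expression → coindexation would violate Principle C on *Priya₂*.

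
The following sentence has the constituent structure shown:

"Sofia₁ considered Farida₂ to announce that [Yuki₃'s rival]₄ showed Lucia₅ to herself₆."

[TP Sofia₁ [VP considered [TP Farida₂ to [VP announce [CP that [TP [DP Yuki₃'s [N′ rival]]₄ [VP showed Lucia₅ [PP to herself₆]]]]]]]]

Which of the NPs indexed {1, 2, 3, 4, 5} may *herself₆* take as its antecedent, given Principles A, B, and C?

{4, 5}

*herself* is an anaphor, so Principle A applies: it must be bound in its binding domain.
Binding domain of *herself₆*: the embedded TP, whose subject is [Yuki₃'s rival]₄.
*Sofia₁* c-commands the anaphor but is outside its binding domain → cannot satisfy Principle A.
*Farida₂* c-commands the anaphor but is outside its binding domain → cannot satisfy Principle A.
*Yuki₃* does not c-command the anaphor → cannot bind it.
*[Yuki₃'s rival]₄* c-commands the anaphor within its binding domain → licit binder.
*Lucia₅* c-commands the anaphor within its binding domain → licit binder.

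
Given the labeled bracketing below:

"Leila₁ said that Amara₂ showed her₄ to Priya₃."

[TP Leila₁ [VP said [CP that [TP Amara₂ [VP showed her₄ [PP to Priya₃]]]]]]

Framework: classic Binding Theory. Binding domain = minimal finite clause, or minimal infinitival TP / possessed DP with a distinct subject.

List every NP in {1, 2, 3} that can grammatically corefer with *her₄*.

*her* is a pronoun, so Principle B applies: it must be free in its binding domain.
Binding domain of *her₄*: the embedded TP, whose subject is Amara₂.
*Leila₁* c-commands the pronoun but from outside its binding domain, and is not c-commanded by it → coindexation permitted.
*Amara₂* c-commands the pronoun within its binding domain → coindexation would violate Principle B.
*Priya₃*: the pronoun c-commands this R-expression → coindexation would violate Principle C on *Priya₃*.

{1}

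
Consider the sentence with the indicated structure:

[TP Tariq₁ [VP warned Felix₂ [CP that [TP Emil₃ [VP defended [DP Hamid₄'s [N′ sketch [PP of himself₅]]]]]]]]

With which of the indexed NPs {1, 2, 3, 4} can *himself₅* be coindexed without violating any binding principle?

{4}

*himself* is an anaphor, so Principle A applies: it must be bound in its binding domain.
Binding domain of *himself₅*: the possessed DP, whose subject is Hamid₄.
*Tariq₁* c-commands the anaphor but is outside its binding domain → cannot satisfy Principle A.
*Felix₂* c-commands the anaphor but is outside its binding domain → cannot satisfy Principle A.
*Emil₃* c-commands the anaphor but is outside its binding domain → cannot satisfy Principle A.
*Hamid₄* c-commands the anaphor within its binding domain → licit binder.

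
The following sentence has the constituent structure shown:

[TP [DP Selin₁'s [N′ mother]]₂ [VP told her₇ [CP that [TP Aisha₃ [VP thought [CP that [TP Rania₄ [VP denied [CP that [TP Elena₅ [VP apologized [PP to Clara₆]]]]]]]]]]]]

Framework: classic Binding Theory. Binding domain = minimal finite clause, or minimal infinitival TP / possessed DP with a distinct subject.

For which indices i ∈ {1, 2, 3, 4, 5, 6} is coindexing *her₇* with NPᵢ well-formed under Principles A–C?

{1}

*her* is a pronoun, so Principle B applies: it must be free in its binding domain.
Binding domain of *her₇*: the matrix TP, whose subject is [Selin₁'s mother]₂.
*Selin₁* and the pronoun do not c-command one another → neither Principle B nor Principle C is at stake; coindexation permitted.
*[Selin₁'s mother]₂* c-commands the pronoun within its binding domain → coindexation would violate Principle B.
*Aisha₃*: the pronoun c-commands this R-expression → coindexation would violate Principle C on *Aisha₃*.
*Rania₄*: the pronoun c-commands this R-expression → coindexation would violate Principle C on *Rania₄*.
*Elena₅*: the pronoun c-commands this R-expression → coindexation would violate Principle C on *Elena₅*.
*Clara₆*: the pronoun c-commands this R-expression → coindexation would violate Principle C on *Clara₆*.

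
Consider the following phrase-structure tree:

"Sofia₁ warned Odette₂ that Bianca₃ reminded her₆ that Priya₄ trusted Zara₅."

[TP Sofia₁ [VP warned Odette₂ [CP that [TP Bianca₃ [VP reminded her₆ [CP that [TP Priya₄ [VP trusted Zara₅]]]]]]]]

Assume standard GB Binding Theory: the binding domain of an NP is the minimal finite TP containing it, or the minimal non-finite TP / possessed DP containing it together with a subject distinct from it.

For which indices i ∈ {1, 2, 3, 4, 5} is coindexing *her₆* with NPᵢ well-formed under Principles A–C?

{1, 2}

*her* is a pronoun, so Principle B applies: it must be free in its binding domain.
Binding domain of *her₆*: the embedded TP, whose subject is Bianca₃.
*Sofia₁* c-commands the pronoun but from outside its binding domain, and is not c-commanded by it → coindexation permitted.
*Odette₂* c-commands the pronoun but from outside its binding domain, and is not c-commanded by it → coindexation permitted.
*Bianca₃* c-commands the pronoun within its binding domain → coindexation would violate Principle B.
*Priya₄*: the pronoun c-commands this R-expression → coindexation would violate Principle C on *Priya₄*.
*Zara₅*: the pronoun c-commands this R-expression → coindexation would violate Principle C on *Zara₅*.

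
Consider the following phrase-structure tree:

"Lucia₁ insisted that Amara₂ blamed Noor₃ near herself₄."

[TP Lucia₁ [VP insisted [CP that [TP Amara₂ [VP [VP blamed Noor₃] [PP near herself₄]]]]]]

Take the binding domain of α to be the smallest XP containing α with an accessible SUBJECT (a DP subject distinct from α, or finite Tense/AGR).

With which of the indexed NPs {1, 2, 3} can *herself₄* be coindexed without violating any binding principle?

{2}

*herself* is an anaphor, so Principle A applies: it must be bound in its binding domain.
Binding domain of *herself₄*: the embedded TP, whose subject is Amara₂.
*Lucia₁* c-commands the anaphor but is outside its binding domain → cannot satisfy Principle A.
*Amara₂* c-commands the anaphor within its binding domain → licit binder.
*Noor₃* does not c-command the anaphor → cannot bind it.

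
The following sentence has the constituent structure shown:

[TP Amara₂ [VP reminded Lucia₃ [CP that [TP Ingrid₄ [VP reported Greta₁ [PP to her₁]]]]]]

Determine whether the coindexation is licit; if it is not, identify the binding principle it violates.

The two coindexed NPs are *Greta₁* and *her₁*.
*her₁* is a pronoun. Its binding domain is the embedded TP, whose subject is Ingrid₄.
*Greta₁* c-commands it within that domain and carries the same index.
The pronoun is locally bound → Principle B violation.

Principle B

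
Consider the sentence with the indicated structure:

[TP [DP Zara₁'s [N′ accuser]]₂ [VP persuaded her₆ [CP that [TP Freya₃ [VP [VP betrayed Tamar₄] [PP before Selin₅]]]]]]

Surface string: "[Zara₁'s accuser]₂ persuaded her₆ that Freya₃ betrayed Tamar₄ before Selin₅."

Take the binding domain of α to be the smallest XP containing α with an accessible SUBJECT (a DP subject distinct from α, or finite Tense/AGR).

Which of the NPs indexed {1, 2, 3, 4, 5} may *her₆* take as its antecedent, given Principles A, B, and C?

{1}

*her* is a pronoun, so Principle B applies: it must be free in its binding domain.
Binding domain of *her₆*: the matrix TP, whose subject is [Zara₁'s accuser]₂.
*Zara₁* and the pronoun do not c-command one another → neither Principle B nor Principle C is at stake; coindexation permitted.
*[Zara₁'s accuser]₂* c-commands the pronoun within its binding domain → coindexation would violate Principle B.
*Freya₃*: the pronoun c-commands this R-expression → coindexation would violate Principle C on *Freya₃*.
*Tamar₄*: the pronoun c-commands this R-expression → coindexation would violate Principle C on *Tamar₄*.
*Selin₅*: the pronoun c-commands this R-expression → coindexation would violate Principle C on *Selin₅*.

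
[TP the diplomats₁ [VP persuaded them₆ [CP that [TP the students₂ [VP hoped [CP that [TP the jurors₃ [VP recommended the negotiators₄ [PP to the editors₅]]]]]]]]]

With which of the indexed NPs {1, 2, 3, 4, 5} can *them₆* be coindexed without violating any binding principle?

*them* is a pronoun, so Principle B applies: it must be free in its binding domain.
Binding domain of *them₆*: the matrix TP, whose subject is the diplomats₁.
*the diplomats₁* c-commands the pronoun within its binding domain → coindexation would violate Principle B.
*the students₂*: the pronoun c-commands this R-expression → coindexation would violate Principle C on *the students₂*.
*the jurors₃*: the pronoun c-commands this R-expression → coindexation would violate Principle C on *the jurors₃*.
*the negotiators₄*: the pronoun c-commands this R-expression → coindexation would violate Principle C on *the negotiators₄*.
*the editors₅*: the pronoun c-commands this R-expression → coindexation would violate Principle C on *the editors₅*.

none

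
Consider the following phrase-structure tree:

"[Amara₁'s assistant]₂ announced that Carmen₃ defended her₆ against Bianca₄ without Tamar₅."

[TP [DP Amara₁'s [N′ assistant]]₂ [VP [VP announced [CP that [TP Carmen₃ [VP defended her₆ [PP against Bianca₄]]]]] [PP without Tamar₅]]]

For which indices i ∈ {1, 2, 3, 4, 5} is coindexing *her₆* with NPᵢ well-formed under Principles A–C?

{1, 2, 5}

*her* is a pronoun, so Principle B applies: it must be free in its binding domain.
Binding domain of *her₆*: the embedded TP, whose subject is Carmen₃.
*Amara₁* and the pronoun do not c-command one another → neither Principle B nor Principle C is at stake; coindexation permitted.
*[Amara₁'s assistant]₂* c-commands the pronoun but from outside its binding domain, and is not c-commanded by it → coindexation permitted.
*Carmen₃* c-commands the pronoun within its binding domain → coindexation would violate Principle B.
*Bianca₄*: the pronoun c-commands this R-expression → coindexation would violate Principle C on *Bianca₄*.
*Tamar₅* and the pronoun do not c-command one another → neither Principle B nor Principle C is at stake; coindexation permitted.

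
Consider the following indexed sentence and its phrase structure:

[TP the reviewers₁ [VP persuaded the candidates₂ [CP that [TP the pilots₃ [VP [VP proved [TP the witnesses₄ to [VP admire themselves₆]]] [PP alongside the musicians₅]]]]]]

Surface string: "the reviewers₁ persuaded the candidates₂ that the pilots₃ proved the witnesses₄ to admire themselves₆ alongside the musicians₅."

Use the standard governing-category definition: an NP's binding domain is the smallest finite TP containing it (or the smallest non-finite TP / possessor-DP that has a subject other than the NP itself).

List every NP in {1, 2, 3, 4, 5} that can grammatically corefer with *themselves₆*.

*themselves* is an anaphor, so Principle A applies: it must be bound in its binding domain.
Binding domain of *themselves₆*: the embedded TP, whose subject is the witnesses₄.
*the reviewers₁* c-commands the anaphor but is outside its binding domain → cannot satisfy Principle A.
*the candidates₂* c-commands the anaphor but is outside its binding domain → cannot satisfy Principle A.
*the pilots₃* c-commands the anaphor but is outside its binding domain → cannot satisfy Principle A.
*the witnesses₄* c-commands the anaphor within its binding domain → licit binder.
*the musicians₅* does not c-command the anaphor → cannot bind it.

{4}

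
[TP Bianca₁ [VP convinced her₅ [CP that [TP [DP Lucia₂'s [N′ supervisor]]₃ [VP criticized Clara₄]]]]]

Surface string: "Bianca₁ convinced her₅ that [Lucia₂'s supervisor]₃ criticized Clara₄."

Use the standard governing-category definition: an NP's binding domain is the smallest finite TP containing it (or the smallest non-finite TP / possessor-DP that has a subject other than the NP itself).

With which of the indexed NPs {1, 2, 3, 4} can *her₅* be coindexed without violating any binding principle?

*her* is a pronoun, so Principle B applies: it must be free in its binding domain.
Binding domain of *her₅*: the matrix TP, whose subject is Bianca₁.
*Bianca₁* c-commands the pronoun within its binding domain → coindexation would violate Principle B.
*Lucia₂*: the pronoun c-commands this R-expression → coindexation would violate Principle C on *Lucia₂*.
*[Lucia₂'s supervisor]₃*: the pronoun c-commands this R-expression → coindexation would violate Principle C on *[Lucia₂'s supervisor]₃*.
*Clara₄*: the pronoun c-commands this R-expression → coindexation would violate Principle C on *Clara₄*.

none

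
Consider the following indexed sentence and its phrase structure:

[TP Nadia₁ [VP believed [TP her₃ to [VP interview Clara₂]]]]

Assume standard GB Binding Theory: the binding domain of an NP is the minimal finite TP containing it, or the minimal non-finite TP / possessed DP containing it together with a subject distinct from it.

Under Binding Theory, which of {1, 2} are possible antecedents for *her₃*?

none

*her* is a pronoun, so Principle B applies: it must be free in its binding domain.
Binding domain of *her₃*: the matrix TP, whose subject is Nadia₁.
*Nadia₁* c-commands the pronoun within its binding domain → coindexation would violate Principle B.
*Clara₂*: the pronoun c-commands this R-expression → coindexation would violate Principle C on *Clara₂*.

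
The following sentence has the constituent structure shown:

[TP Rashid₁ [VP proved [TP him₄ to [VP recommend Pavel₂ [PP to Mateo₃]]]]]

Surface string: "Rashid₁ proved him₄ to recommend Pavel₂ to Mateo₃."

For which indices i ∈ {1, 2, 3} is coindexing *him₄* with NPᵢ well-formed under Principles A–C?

none

*him* is a pronoun, so Principle B applies: it must be free in its binding domain.
Binding domain of *him₄*: the matrix TP, whose subject is Rashid₁.
*Rashid₁* c-commands the pronoun within its binding domain → coindexation would violate Principle B.
*Pavel₂*: the pronoun c-commands this R-expression → coindexation would violate Principle C on *Pavel₂*.
*Mateo₃*: the pronoun c-commands this R-expression → coindexation would violate Principle C on *Mateo₃*.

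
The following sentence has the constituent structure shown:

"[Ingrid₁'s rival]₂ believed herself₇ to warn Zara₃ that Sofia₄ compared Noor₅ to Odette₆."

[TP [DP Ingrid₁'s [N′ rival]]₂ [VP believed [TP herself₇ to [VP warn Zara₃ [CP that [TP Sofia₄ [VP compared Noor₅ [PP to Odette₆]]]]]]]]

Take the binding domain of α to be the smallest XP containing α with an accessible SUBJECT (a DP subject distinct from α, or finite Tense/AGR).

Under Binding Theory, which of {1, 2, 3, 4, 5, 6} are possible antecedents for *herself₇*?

{2}

*herself* is an anaphor, so Principle A applies: it must be bound in its binding domain.
Binding domain of *herself₇*: the matrix TP, whose subject is [Ingrid₁'s rival]₂.
*Ingrid₁* does not c-command the anaphor → cannot bind it.
*[Ingrid₁'s rival]₂* c-commands the anaphor within its binding domain → licit binder.
*Zara₃* does not c-command the anaphor → cannot bind it.
*Sofia₄* does not c-command the anaphor → cannot bind it.
*Noor₅* does not c-command the anaphor → cannot bind it.
*Odette₆* does not c-command the anaphor → cannot bind it.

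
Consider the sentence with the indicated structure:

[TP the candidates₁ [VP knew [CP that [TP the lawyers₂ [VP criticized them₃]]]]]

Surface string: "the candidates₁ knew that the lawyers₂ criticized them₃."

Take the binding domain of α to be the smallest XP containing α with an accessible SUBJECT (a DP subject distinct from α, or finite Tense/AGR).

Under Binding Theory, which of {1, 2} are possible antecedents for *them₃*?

{1}

*them* is a pronoun, so Principle B applies: it must be free in its binding domain.
Binding domain of *them₃*: the embedded TP, whose subject is the lawyers₂.
*the candidates₁* c-commands the pronoun but from outside its binding domain, and is not c-commanded by it → coindexation permitted.
*the lawyers₂* c-commands the pronoun within its binding domain → coindexation would violate Principle B.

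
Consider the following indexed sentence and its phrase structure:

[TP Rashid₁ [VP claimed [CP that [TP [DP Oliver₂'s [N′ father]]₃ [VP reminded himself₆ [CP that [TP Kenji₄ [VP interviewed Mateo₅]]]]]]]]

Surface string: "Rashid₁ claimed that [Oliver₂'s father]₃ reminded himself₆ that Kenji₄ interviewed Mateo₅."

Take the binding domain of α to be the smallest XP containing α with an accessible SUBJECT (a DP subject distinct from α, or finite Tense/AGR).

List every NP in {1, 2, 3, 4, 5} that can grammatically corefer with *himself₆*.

*himself* is an anaphor, so Principle A applies: it must be bound in its binding domain.
Binding domain of *himself₆*: the embedded TP, whose subject is [Oliver₂'s father]₃.
*Rashid₁* c-commands the anaphor but is outside its binding domain → cannot satisfy Principle A.
*Oliver₂* does not c-command the anaphor → cannot bind it.
*[Oliver₂'s father]₃* c-commands the anaphor within its binding domain → licit binder.
*Kenji₄* does not c-command the anaphor → cannot bind it.
*Mateo₅* does not c-command the anaphor → cannot bind it.

{3}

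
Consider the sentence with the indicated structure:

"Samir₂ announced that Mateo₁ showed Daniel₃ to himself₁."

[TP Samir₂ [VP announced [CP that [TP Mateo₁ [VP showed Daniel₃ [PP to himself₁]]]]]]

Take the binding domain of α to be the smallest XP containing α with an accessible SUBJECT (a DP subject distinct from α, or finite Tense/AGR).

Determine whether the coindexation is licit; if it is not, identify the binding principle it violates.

grammatical

The two coindexed NPs are *Mateo₁* and *himself₁*.
*himself₁* is an anaphor; its binding domain is the embedded TP, whose subject is Mateo₁. *Mateo₁* c-commands it within that domain and shares its index, so Principle A is satisfied.
*Mateo₁* is an R-expression; *himself₁* does not c-command it, and no other NP shares its index, so Principle C is satisfied.
All principles are respected.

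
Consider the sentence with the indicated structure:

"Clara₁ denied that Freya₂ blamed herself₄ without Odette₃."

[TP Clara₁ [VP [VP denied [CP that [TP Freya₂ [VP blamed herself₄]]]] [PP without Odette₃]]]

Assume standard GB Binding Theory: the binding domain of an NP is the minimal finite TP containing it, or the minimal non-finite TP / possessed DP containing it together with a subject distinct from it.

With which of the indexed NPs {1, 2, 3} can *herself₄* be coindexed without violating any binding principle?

*herself* is an anaphor, so Principle A applies: it must be bound in its binding domain.
Binding domain of *herself₄*: the embedded TP, whose subject is Freya₂.
*Clara₁* c-commands the anaphor but is outside its binding domain → cannot satisfy Principle A.
*Freya₂* c-commands the anaphor within its binding domain → licit binder.
*Odette₃* does not c-command the anaphor → cannot bind it.

{2}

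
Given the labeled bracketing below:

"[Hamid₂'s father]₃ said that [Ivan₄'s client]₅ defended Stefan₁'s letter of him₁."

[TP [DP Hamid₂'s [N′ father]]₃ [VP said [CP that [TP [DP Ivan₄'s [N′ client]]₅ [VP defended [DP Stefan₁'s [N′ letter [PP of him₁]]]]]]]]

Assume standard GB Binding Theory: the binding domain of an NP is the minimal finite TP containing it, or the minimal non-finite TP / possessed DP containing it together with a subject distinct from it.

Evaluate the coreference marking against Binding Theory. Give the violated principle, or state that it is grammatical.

The two coindexed NPs are *Stefan₁* and *him₁*.
*him₁* is a pronoun. Its binding domain is the possessed DP, whose subject is Stefan₁.
*Stefan₁* c-commands it within that domain and carries the same index.
The pronoun is locally bound → Principle B violation.

Principle B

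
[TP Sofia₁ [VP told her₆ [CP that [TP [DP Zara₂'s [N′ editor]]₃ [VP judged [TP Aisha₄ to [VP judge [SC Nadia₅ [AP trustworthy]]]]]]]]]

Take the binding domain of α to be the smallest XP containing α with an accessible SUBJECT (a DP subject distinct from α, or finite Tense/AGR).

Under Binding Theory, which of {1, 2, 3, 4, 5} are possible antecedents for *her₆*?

none

*her* is a pronoun, so Principle B applies: it must be free in its binding domain.
Binding domain of *her₆*: the matrix TP, whose subject is Sofia₁.
*Sofia₁* c-commands the pronoun within its binding domain → coindexation would violate Principle B.
*Zara₂*: the pronoun c-commands this R-expression → coindexation would violate Principle C on *Zara₂*.
*[Zara₂'s editor]₃*: the pronoun c-commands this R-expression → coindexation would violate Principle C on *[Zara₂'s editor]₃*.
*Aisha₄*: the pronoun c-commands this R-expression → coindexation would violate Principle C on *Aisha₄*.
*Nadia₅*: the pronoun c-commands this R-expression → coindexation would violate Principle C on *Nadia₅*.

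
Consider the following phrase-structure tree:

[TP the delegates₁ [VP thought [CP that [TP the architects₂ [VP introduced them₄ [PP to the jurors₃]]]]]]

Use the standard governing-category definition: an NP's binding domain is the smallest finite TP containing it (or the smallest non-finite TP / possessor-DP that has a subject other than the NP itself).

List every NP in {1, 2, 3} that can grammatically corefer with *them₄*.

{1}

*them* is a pronoun, so Principle B applies: it must be free in its binding domain.
Binding domain of *them₄*: the embedded TP, whose subject is the architects₂.
*the delegates₁* c-commands the pronoun but from outside its binding domain, and is not c-commanded by it → coindexation permitted.
*the architects₂* c-commands the pronoun within its binding domain → coindexation would violate Principle B.
*the jurors₃*: the pronoun c-commands this R-expression → coindexation would violate Principle C on *the jurors₃*.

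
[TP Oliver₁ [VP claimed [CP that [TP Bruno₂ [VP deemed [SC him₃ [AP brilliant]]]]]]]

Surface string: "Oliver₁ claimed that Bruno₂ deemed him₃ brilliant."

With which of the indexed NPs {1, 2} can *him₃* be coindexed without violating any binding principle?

*him* is a pronoun, so Principle B applies: it must be free in its binding domain.
Binding domain of *him₃*: the embedded TP, whose subject is Bruno₂.
*Oliver₁* c-commands the pronoun but from outside its binding domain, and is not c-commanded by it → coindexation permitted.
*Bruno₂* c-commands the pronoun within its binding domain → coindexation would violate Principle B.

{1}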